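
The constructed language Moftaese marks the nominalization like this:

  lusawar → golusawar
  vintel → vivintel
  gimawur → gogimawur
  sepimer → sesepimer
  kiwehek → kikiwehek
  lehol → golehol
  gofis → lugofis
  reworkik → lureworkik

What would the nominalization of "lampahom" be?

kiwehek and reworkik both end in -k yet inflect differently (kikiwehek, lureworkik), so the final letter is not what conditions the rule; the last vowel is.
"lampahom" has last vowel 'o'. The one such stem in the data (lehol → golehol) adds the prefix go-, so the same rule applies.
So lampahom → golampahom.

golampahom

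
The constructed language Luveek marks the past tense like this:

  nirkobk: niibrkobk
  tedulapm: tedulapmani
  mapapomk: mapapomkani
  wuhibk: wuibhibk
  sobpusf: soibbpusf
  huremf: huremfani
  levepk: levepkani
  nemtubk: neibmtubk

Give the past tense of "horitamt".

"horitamt" has second-to-last letter 'm'. The stems whose second-to-last letter is 'm' (mapapomk → mapapomkani, huremf → huremfani) add -ani.
So horitamt → horitamtani.

horitamtani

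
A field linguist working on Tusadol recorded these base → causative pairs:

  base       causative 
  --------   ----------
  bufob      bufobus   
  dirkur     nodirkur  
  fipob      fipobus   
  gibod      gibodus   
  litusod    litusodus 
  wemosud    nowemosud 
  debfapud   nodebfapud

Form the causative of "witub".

nowitub

"witub" has last vowel 'u'. The stems whose last vowel is 'u' (wemosud → nowemosud, debfapud → nodebfapud, dirkur → nodirkur) add the prefix no-.
So witub → nowitub.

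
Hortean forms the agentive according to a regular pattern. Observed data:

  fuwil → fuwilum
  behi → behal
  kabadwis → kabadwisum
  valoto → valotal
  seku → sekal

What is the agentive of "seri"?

behi and fuwil both have last vowel 'i' yet inflect differently (behal, fuwilum), so the last vowel is not what conditions the rule; whether the stem ends in a vowel or a consonant is.
"seri" ends in a vowel. The stems ending in a vowel (behi → behal, seku → sekal, valoto → valotal) drop the final letter and add -al.
So seri → seral.

seral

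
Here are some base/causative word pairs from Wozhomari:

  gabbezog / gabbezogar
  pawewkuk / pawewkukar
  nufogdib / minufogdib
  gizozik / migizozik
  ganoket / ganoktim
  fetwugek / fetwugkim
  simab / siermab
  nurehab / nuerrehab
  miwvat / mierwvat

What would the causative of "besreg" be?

besrgim

pawewkuk and gizozik both end in -k yet inflect differently (pawewkukar, migizozik), so the final letter is not what conditions the rule; the last vowel is.
"besreg" has last vowel 'e'. The stems whose last vowel is 'e' (ganoket → ganoktim, fetwugek → fetwugkim) delete the last vowel and add -im.
The other patterns: stems whose last vowel is 'o' or 'u' add -ar; stems whose last vowel is 'i' add the prefix mi-; stems whose last vowel is 'a' insert -er- after the first vowel.
So besreg → besrgim.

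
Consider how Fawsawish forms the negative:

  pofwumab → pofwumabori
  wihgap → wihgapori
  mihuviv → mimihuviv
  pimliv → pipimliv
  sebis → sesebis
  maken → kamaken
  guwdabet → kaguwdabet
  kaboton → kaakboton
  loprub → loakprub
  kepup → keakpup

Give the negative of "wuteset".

"wuteset" has last vowel 'e'. The stems whose last vowel is 'e' (maken → kamaken, guwdabet → kaguwdabet) add the prefix ka-.
So wuteset → kawuteset.

kawuteset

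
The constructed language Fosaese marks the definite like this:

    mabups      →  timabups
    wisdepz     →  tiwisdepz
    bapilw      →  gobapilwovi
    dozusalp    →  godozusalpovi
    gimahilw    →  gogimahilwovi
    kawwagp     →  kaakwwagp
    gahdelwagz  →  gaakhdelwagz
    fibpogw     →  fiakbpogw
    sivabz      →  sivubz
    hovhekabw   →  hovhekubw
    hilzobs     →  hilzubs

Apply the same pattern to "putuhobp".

"putuhobp" has second-to-last letter 'b'. The stems whose second-to-last letter is 'b' (sivabz → sivubz, hovhekabw → hovhekubw, hilzobs → hilzubs) change the last vowel to 'u'.
So putuhobp → putuhubp.

putuhubp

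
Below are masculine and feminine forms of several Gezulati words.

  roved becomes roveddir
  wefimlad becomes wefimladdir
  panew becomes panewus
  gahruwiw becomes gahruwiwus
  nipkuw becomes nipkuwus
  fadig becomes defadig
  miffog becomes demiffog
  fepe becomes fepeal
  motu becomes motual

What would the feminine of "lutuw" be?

lutuwus

roved and panew both have last vowel 'e' yet inflect differently (roveddir, panewus), so the last vowel is not what conditions the rule; the final letter is.
"lutuw" ends in -w. The stems ending in -w (panew → panewus, gahruwiw → gahruwiwus, nipkuw → nipkuwus) add -us.
The other patterns: stems ending in -d double the final consonant and add -ir; stems ending in -g add the prefix de-; stems ending in -e or -u add -al.
So lutuw → lutuwus.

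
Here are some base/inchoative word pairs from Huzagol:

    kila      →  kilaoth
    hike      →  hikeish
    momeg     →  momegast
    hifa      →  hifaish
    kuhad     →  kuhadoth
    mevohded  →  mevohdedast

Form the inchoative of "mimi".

hifa and kila both end in -a yet inflect differently (hifaish, kilaoth), so the final letter is not what conditions the rule; the first letter is.
"mimi" begins with m-. The stems beginning with m- (mevohded → mevohdedast, momeg → momegast) add -ast.
The other patterns: stems beginning with h- add -ish; stems beginning with k- add -oth.
So mimi → mimiast.

mimiast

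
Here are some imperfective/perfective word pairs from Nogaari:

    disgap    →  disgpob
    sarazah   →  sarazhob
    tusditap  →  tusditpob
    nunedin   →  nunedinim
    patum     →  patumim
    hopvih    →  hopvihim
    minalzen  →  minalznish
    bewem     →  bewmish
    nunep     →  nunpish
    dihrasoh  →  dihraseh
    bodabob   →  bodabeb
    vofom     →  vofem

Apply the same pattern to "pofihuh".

pofihuhim

"pofihuh" has last vowel 'u'. The one such stem in the data (patum → patumim) adds -im, so the same rule applies.
The other patterns: stems whose last vowel is 'a' delete the last vowel and add -ob; stems whose last vowel is 'e' delete the last vowel and add -ish; stems whose last vowel is 'o' change the last vowel to 'e'.
So pofihuh → pofihuhim.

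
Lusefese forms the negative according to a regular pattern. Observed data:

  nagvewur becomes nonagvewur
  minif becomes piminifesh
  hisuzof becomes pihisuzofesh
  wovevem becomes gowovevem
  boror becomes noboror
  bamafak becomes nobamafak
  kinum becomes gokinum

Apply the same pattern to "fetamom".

gofetamom

"fetamom" ends in -m. The stems ending in -m (wovevem → gowovevem, kinum → gokinum) add the prefix go-.
So fetamom → gofetamom.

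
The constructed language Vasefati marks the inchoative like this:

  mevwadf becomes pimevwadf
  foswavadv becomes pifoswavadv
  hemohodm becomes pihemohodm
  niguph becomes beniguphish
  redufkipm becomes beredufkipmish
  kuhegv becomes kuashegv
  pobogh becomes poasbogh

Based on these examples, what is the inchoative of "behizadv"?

"behizadv" has second-to-last letter 'd'. The stems whose second-to-last letter is 'd' (mevwadf → pimevwadf, foswavadv → pifoswavadv, hemohodm → pihemohodm) add the prefix pi-.
So behizadv → pibehizadv.

pibehizadv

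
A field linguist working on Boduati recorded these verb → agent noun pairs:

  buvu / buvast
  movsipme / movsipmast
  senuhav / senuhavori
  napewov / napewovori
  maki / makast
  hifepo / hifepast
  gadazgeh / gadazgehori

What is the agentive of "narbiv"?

gadazgeh and movsipme both have last vowel 'e' yet inflect differently (gadazgehori, movsipmast), so the last vowel is not what conditions the rule; whether the stem ends in a vowel or a consonant is.
"narbiv" ends in a consonant. The stems ending in a consonant (napewov → napewovori, gadazgeh → gadazgehori, senuhav → senuhavori) add -ori.
So narbiv → narbivori.

narbivori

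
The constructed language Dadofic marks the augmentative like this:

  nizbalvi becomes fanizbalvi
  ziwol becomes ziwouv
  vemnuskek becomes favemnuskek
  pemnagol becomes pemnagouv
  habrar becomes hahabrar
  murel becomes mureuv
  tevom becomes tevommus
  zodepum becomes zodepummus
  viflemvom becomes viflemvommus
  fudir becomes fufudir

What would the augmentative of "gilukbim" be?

gilukbimmus

viflemvom and ziwol both have last vowel 'o' yet inflect differently (viflemvommus, ziwouv), so the last vowel is not what conditions the rule; the final letter is.
"gilukbim" ends in -m. The stems ending in -m (viflemvom → viflemvommus, zodepum → zodepummus, tevom → tevommus) double the final consonant and add -us.
So gilukbim → gilukbimmus.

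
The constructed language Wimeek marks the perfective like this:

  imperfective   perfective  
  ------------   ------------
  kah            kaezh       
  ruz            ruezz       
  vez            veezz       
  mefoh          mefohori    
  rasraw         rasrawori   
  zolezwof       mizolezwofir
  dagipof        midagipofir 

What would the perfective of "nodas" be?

kah and mefoh both end in -h yet inflect differently (kaezh, mefohori), so the final letter is not what conditions the rule; the number of vowels is.
"nodas" has 2 vowels. The stems with 2 vowels (mefoh → mefohori, rasraw → rasrawori) add -ori.
So nodas → nodasori.

nodasori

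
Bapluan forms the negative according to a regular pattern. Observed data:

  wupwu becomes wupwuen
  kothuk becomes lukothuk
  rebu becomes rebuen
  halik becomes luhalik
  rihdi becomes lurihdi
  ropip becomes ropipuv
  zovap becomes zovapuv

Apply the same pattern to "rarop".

raropuv

"rarop" ends in -p. The stems ending in -p (zovap → zovapuv, ropip → ropipuv) add -uv.
The other patterns: stems ending in -u add -en; stems ending in -i or -k add the prefix lu-.
So rarop → raropuv.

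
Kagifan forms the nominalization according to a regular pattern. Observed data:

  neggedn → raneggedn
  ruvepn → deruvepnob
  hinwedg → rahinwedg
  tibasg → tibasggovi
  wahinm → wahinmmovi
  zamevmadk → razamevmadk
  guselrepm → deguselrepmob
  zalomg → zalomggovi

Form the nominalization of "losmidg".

ralosmidg

neggedn and ruvepn both end in -n yet inflect differently (raneggedn, deruvepnob), so the final letter is not what conditions the rule; the second-to-last letter is.
"losmidg" has second-to-last letter 'd'. The stems whose second-to-last letter is 'd' (neggedn → raneggedn, zamevmadk → razamevmadk, hinwedg → rahinwedg) add the prefix ra-.
So losmidg → ralosmidg.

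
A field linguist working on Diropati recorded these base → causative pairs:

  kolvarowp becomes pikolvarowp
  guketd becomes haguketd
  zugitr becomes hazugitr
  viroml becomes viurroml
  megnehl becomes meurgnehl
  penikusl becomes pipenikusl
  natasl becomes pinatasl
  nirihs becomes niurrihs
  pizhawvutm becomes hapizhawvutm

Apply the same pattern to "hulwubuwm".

penikusl and megnehl both end in -l yet inflect differently (pipenikusl, meurgnehl), so the final letter is not what conditions the rule; the second-to-last letter is.
"hulwubuwm" has second-to-last letter 'w'. The one such stem in the data (kolvarowp → pikolvarowp) adds the prefix pi-, so the same rule applies.
The other patterns: stems whose second-to-last letter is 't' add the prefix ha-; stems whose second-to-last letter is 'h' or 'm' insert -ur- after the first vowel.
So hulwubuwm → pihulwubuwm.

pihulwubuwm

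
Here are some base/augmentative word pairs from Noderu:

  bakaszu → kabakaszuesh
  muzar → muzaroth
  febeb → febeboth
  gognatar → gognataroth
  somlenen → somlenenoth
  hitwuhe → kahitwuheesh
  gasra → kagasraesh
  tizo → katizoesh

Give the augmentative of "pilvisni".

hitwuhe and somlenen both have last vowel 'e' yet inflect differently (kahitwuheesh, somlenenoth), so the last vowel is not what conditions the rule; whether the stem ends in a vowel or a consonant is.
"pilvisni" ends in a vowel. The stems ending in a vowel (bakaszu → kabakaszuesh, gasra → kagasraesh, hitwuhe → kahitwuheesh) add ka- … -esh around the stem.
So pilvisni → kapilvisniesh.

kapilvisniesh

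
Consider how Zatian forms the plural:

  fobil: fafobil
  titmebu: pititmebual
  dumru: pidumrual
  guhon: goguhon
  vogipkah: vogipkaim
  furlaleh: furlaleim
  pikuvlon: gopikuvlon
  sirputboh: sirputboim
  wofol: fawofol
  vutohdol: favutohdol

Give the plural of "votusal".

favotusal

sirputboh and wofol both have last vowel 'o' yet inflect differently (sirputboim, fawofol), so the last vowel is not what conditions the rule; the final letter is.
"votusal" ends in -l. The stems ending in -l (wofol → fawofol, vutohdol → favutohdol, fobil → fafobil) add the prefix fa-.
The other patterns: stems ending in -h drop the final letter and add -im; stems ending in -u add pi- … -al around the stem; stems ending in -n add the prefix go-.
So votusal → favotusal.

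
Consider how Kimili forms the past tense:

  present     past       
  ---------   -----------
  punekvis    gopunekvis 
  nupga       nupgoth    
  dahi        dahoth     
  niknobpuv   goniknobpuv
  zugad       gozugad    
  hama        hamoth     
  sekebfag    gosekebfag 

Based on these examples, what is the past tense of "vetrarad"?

hama and sekebfag both have last vowel 'a' yet inflect differently (hamoth, gosekebfag), so the last vowel is not what conditions the rule; whether the stem ends in a vowel or a consonant is.
"vetrarad" ends in a consonant. The stems ending in a consonant (sekebfag → gosekebfag, punekvis → gopunekvis, zugad → gozugad) add the prefix go-.
So vetrarad → govetrarad.

govetrarad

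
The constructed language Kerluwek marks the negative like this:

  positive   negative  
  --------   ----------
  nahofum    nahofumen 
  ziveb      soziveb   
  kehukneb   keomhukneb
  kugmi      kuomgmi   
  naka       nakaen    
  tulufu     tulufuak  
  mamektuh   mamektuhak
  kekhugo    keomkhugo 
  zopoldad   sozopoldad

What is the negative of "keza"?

"keza" begins with k-. The stems beginning with k- (kekhugo → keomkhugo, kugmi → kuomgmi, kehukneb → keomhukneb) insert -om- after the first vowel.
The other patterns: stems beginning with z- add the prefix so-; stems beginning with n- add -en; stems beginning with m- or t- add -ak.
So keza → keomza.

keomza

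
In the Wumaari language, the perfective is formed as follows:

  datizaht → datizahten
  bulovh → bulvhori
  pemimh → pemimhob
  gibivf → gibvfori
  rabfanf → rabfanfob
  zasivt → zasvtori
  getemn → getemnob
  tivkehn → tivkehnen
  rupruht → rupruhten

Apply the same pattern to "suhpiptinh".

zasivt and rupruht both end in -t yet inflect differently (zasvtori, rupruhten), so the final letter is not what conditions the rule; the second-to-last letter is.
"suhpiptinh" has second-to-last letter 'n'. The one such stem in the data (rabfanf → rabfanfob) adds -ob, so the same rule applies.
The other patterns: stems whose second-to-last letter is 'v' delete the last vowel and add -ori; stems whose second-to-last letter is 'h' add -en.
So suhpiptinh → suhpiptinhob.

suhpiptinhob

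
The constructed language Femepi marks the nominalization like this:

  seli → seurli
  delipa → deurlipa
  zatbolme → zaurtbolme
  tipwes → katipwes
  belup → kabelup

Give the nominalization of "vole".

"vole" ends in a vowel. The stems ending in a vowel (seli → seurli, delipa → deurlipa, zatbolme → zaurtbolme) insert -ur- after the first vowel.
The other pattern: stems ending in a consonant add the prefix ka-.
So vole → vourle.

vourle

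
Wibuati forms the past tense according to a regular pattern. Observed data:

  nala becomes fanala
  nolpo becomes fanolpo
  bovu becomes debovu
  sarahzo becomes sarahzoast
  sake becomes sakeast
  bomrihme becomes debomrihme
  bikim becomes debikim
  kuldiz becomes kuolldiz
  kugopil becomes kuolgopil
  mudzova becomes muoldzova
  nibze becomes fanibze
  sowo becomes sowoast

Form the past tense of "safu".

sake and bomrihme both end in -e yet inflect differently (sakeast, debomrihme), so the final letter is not what conditions the rule; the first letter is.
"safu" begins with s-. The stems beginning with s- (sarahzo → sarahzoast, sowo → sowoast, sake → sakeast) add -ast.
So safu → safuast.

safuast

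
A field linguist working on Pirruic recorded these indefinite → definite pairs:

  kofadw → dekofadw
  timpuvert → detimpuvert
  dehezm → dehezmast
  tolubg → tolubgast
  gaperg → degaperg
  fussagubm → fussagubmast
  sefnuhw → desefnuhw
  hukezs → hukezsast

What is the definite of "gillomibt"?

tolubg and gaperg both end in -g yet inflect differently (tolubgast, degaperg), so the final letter is not what conditions the rule; the second-to-last letter is.
"gillomibt" has second-to-last letter 'b'. The stems whose second-to-last letter is 'b' (tolubg → tolubgast, fussagubm → fussagubmast) add -ast.
So gillomibt → gillomibtast.

gillomibtast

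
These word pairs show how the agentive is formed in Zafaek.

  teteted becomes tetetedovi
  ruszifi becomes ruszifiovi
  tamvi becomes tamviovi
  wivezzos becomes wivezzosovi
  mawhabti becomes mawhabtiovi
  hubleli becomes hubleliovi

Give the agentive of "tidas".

Every pair shown (teteted → tetetedovi, ruszifi → ruszifiovi, tamvi → tamviovi, …) follows the same rule: add -ovi.
So tidas → tidasovi.

tidasovi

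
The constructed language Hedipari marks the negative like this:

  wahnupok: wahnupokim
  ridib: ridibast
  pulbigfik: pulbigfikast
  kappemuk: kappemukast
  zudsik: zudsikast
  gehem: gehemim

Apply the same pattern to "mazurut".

kappemuk and wahnupok both end in -k yet inflect differently (kappemukast, wahnupokim), so the final letter is not what conditions the rule; the last vowel is.
"mazurut" has last vowel 'u'. The one such stem in the data (kappemuk → kappemukast) adds -ast, so the same rule applies.
The other pattern: stems whose last vowel is 'e' or 'o' add -im.
So mazurut → mazurutast.

mazurutast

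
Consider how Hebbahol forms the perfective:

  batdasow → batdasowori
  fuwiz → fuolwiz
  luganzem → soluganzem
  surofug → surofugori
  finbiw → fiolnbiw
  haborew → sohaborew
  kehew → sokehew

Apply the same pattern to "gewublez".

finbiw and kehew both end in -w yet inflect differently (fiolnbiw, sokehew), so the final letter is not what conditions the rule; the last vowel is.
"gewublez" has last vowel 'e'. The stems whose last vowel is 'e' (kehew → sokehew, luganzem → soluganzem, haborew → sohaborew) add the prefix so-.
The other patterns: stems whose last vowel is 'i' insert -ol- after the first vowel; stems whose last vowel is 'o' or 'u' add -ori.
So gewublez → sogewublez.

sogewublez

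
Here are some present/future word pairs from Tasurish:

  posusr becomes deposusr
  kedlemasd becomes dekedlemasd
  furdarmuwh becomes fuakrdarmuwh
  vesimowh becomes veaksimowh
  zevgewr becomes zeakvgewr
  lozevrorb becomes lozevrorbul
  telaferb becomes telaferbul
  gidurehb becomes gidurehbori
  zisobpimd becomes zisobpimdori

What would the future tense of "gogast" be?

posusr and zevgewr both end in -r yet inflect differently (deposusr, zeakvgewr), so the final letter is not what conditions the rule; the second-to-last letter is.
"gogast" has second-to-last letter 's'. The stems whose second-to-last letter is 's' (posusr → deposusr, kedlemasd → dekedlemasd) add the prefix de-.
The other patterns: stems whose second-to-last letter is 'w' insert -ak- after the first vowel; stems whose second-to-last letter is 'r' add -ul; stems whose second-to-last letter is 'h' or 'm' add -ori.
So gogast → degogast.

degogast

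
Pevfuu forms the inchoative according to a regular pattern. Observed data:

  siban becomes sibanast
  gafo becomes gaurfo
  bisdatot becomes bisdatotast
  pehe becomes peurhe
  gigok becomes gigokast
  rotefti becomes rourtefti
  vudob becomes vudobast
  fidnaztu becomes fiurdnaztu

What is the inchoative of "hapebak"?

"hapebak" ends in a consonant. The stems ending in a consonant (vudob → vudobast, siban → sibanast, gigok → gigokast) add -ast.
The other pattern: stems ending in a vowel insert -ur- after the first vowel.
So hapebak → hapebakast.

hapebakast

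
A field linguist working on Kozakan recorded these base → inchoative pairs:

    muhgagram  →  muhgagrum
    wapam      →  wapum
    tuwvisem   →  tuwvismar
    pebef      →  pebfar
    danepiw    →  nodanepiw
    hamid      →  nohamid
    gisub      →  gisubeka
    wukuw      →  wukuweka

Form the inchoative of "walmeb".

walmbar

muhgagram and tuwvisem both end in -m yet inflect differently (muhgagrum, tuwvismar), so the final letter is not what conditions the rule; the last vowel is.
"walmeb" has last vowel 'e'. The stems whose last vowel is 'e' (tuwvisem → tuwvismar, pebef → pebfar) delete the last vowel and add -ar.
So walmeb → walmbar.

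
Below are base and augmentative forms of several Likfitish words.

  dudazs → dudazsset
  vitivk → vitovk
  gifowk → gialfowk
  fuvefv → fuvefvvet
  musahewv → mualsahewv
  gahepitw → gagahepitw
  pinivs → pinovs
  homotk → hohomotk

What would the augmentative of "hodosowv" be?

"hodosowv" has second-to-last letter 'w'. The stems whose second-to-last letter is 'w' (musahewv → mualsahewv, gifowk → gialfowk) insert -al- after the first vowel.
The other patterns: stems whose second-to-last letter is 'v' change the last vowel to 'o'; stems whose second-to-last letter is 't' repeat the first consonant+vowel as a prefix; stems whose second-to-last letter is 'f' or 'z' double the final consonant and add -et.
So hodosowv → hoaldosowv.

hoaldosowv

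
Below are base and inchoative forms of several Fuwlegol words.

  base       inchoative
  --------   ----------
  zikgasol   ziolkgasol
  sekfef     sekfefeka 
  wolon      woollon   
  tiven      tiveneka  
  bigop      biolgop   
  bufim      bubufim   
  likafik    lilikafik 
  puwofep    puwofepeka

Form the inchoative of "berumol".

tiven and wolon both end in -n yet inflect differently (tiveneka, woollon), so the final letter is not what conditions the rule; the last vowel is.
"berumol" has last vowel 'o'. The stems whose last vowel is 'o' (wolon → woollon, bigop → biolgop, zikgasol → ziolkgasol) insert -ol- after the first vowel.
The other patterns: stems whose last vowel is 'e' add -eka; stems whose last vowel is 'i' repeat the first consonant+vowel as a prefix.
So berumol → beolrumol.

beolrumol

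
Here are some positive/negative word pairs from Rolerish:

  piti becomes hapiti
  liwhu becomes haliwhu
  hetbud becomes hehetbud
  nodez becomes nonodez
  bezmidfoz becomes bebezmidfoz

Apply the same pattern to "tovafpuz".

totovafpuz

liwhu and hetbud both have last vowel 'u' yet inflect differently (haliwhu, hehetbud), so the last vowel is not what conditions the rule; whether the stem ends in a vowel or a consonant is.
"tovafpuz" ends in a consonant. The stems ending in a consonant (hetbud → hehetbud, nodez → nonodez, bezmidfoz → bebezmidfoz) repeat the first consonant+vowel as a prefix.
So tovafpuz → totovafpuz.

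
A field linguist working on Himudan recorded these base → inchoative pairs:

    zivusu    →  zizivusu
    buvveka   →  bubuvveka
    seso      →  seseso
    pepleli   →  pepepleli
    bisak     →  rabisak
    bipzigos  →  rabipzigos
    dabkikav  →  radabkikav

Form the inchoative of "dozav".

buvveka and bisak both have last vowel 'a' yet inflect differently (bubuvveka, rabisak), so the last vowel is not what conditions the rule; whether the stem ends in a vowel or a consonant is.
"dozav" ends in a consonant. The stems ending in a consonant (bisak → rabisak, bipzigos → rabipzigos, dabkikav → radabkikav) add the prefix ra-.
So dozav → radozav.

radozav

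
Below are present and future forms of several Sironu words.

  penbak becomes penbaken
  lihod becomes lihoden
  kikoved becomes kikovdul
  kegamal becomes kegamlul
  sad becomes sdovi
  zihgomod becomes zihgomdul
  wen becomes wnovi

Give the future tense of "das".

dsovi

sad and lihod both end in -d yet inflect differently (sdovi, lihoden), so the final letter is not what conditions the rule; the number of vowels is.
"das" has 1 vowel. The stems with 1 vowel (sad → sdovi, wen → wnovi) delete the last vowel and add -ovi.
The other patterns: stems with 2 vowels add -en; stems with 3 vowels delete the last vowel and add -ul.
So das → dsovi.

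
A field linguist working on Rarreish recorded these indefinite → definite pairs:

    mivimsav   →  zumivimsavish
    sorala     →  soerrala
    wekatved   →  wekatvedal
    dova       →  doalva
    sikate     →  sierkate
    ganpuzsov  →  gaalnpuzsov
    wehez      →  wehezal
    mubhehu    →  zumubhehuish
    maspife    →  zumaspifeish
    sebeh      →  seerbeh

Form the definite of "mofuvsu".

maspife and sikate both end in -e yet inflect differently (zumaspifeish, sierkate), so the final letter is not what conditions the rule; the first letter is.
"mofuvsu" begins with m-. The stems beginning with m- (maspife → zumaspifeish, mubhehu → zumubhehuish, mivimsav → zumivimsavish) add zu- … -ish around the stem.
The other patterns: stems beginning with w- add -al; stems beginning with s- insert -er- after the first vowel; stems beginning with d- or g- insert -al- after the first vowel.
So mofuvsu → zumofuvsuish.

zumofuvsuish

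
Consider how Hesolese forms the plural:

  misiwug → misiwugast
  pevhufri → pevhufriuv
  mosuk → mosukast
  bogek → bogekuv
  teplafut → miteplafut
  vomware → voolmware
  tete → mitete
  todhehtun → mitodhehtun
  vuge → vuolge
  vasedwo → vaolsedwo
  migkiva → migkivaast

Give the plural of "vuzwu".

vuge and tete both end in -e yet inflect differently (vuolge, mitete), so the final letter is not what conditions the rule; the first letter is.
"vuzwu" begins with v-. The stems beginning with v- (vuge → vuolge, vomware → voolmware, vasedwo → vaolsedwo) insert -ol- after the first vowel.
So vuzwu → vuolzwu.

vuolzwu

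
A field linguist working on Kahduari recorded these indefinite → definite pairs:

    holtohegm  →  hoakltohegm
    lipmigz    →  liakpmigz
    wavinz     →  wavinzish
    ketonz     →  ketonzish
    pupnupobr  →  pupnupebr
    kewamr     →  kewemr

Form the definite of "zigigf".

ziakgigf

lipmigz and wavinz both end in -z yet inflect differently (liakpmigz, wavinzish), so the final letter is not what conditions the rule; the second-to-last letter is.
"zigigf" has second-to-last letter 'g'. The stems whose second-to-last letter is 'g' (holtohegm → hoakltohegm, lipmigz → liakpmigz) insert -ak- after the first vowel.
So zigigf → ziakgigf.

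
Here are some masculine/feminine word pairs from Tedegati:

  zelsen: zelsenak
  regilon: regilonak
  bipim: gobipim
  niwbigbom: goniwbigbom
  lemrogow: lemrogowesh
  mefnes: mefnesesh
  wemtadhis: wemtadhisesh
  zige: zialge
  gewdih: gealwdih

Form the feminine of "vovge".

"vovge" ends in -e. The one such stem in the data (zige → zialge) inserts -al- after the first vowel (as does gewdih), so the same rule applies.
So vovge → voalvge.

voalvge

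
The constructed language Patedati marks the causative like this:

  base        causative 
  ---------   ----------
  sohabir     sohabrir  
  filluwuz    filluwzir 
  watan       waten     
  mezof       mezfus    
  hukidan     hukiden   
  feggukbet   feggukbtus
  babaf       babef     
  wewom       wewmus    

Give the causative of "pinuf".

mezof and babaf both end in -f yet inflect differently (mezfus, babef), so the final letter is not what conditions the rule; the last vowel is.
"pinuf" has last vowel 'u'. The one such stem in the data (filluwuz → filluwzir) deletes the last vowel and adds -ir (as does sohabir), so the same rule applies.
So pinuf → pinfir.

pinfir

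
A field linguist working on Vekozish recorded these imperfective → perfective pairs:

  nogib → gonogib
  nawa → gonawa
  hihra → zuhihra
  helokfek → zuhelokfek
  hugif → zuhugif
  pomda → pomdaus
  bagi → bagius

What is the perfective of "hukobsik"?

zuhukobsik

"hukobsik" begins with h-. The stems beginning with h- (hihra → zuhihra, helokfek → zuhelokfek, hugif → zuhugif) add the prefix zu-.
So hukobsik → zuhukobsik.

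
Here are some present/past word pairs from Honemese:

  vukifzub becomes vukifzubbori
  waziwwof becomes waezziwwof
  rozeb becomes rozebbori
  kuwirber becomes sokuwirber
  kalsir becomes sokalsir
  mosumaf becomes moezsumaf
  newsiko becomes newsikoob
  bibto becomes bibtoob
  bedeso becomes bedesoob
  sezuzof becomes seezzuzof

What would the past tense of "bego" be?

kuwirber and rozeb both have last vowel 'e' yet inflect differently (sokuwirber, rozebbori), so the last vowel is not what conditions the rule; the final letter is.
"bego" ends in -o. The stems ending in -o (bedeso → bedesoob, newsiko → newsikoob, bibto → bibtoob) add -ob.
So bego → begoob.

begoob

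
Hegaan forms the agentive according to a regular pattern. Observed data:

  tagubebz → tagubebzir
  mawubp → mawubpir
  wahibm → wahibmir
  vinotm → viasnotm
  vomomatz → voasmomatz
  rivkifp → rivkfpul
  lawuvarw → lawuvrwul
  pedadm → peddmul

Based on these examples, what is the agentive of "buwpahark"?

buwpahrkul

wahibm and vinotm both end in -m yet inflect differently (wahibmir, viasnotm), so the final letter is not what conditions the rule; the second-to-last letter is.
"buwpahark" has second-to-last letter 'r'. The one such stem in the data (lawuvarw → lawuvrwul) deletes the last vowel and adds -ul (as do rivkifp, pedadm), so the same rule applies.
The other patterns: stems whose second-to-last letter is 'b' add -ir; stems whose second-to-last letter is 't' insert -as- after the first vowel.
So buwpahark → buwpahrkul.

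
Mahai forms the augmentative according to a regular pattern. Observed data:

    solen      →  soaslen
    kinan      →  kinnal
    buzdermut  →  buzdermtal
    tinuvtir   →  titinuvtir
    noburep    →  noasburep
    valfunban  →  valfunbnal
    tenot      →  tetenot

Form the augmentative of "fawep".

faaswep

solen and kinan both end in -n yet inflect differently (soaslen, kinnal), so the final letter is not what conditions the rule; the last vowel is.
"fawep" has last vowel 'e'. The stems whose last vowel is 'e' (solen → soaslen, noburep → noasburep) insert -as- after the first vowel.
So fawep → faaswep.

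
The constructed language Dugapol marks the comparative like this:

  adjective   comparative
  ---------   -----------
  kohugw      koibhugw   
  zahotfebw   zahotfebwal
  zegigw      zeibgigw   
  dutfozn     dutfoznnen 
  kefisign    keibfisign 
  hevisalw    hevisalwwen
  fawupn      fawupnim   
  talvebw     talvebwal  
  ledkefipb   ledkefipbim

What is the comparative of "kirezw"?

fawupn and kefisign both end in -n yet inflect differently (fawupnim, keibfisign), so the final letter is not what conditions the rule; the second-to-last letter is.
"kirezw" has second-to-last letter 'z'. The one such stem in the data (dutfozn → dutfoznnen) doubles the final consonant and adds -en (as does hevisalw), so the same rule applies.
The other patterns: stems whose second-to-last letter is 'p' add -im; stems whose second-to-last letter is 'g' insert -ib- after the first vowel; stems whose second-to-last letter is 'b' add -al.
So kirezw → kirezwwen.

kirezwwen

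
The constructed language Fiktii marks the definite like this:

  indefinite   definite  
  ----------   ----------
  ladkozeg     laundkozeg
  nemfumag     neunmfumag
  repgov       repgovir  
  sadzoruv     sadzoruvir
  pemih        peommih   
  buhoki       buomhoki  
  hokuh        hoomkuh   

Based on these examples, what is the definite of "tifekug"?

sadzoruv and hokuh both have last vowel 'u' yet inflect differently (sadzoruvir, hoomkuh), so the last vowel is not what conditions the rule; the final letter is.
"tifekug" ends in -g. The stems ending in -g (ladkozeg → laundkozeg, nemfumag → neunmfumag) insert -un- after the first vowel.
The other patterns: stems ending in -v add -ir; stems ending in -h or -i insert -om- after the first vowel.
So tifekug → tiunfekug.

tiunfekug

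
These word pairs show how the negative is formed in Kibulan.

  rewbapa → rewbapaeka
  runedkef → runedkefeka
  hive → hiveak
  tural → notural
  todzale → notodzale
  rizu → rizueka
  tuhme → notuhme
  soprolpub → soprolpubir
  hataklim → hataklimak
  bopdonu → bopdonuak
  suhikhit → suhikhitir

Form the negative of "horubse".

horubseak

"horubse" begins with h-. The stems beginning with h- (hive → hiveak, hataklim → hataklimak) add -ak.
So horubse → horubseak.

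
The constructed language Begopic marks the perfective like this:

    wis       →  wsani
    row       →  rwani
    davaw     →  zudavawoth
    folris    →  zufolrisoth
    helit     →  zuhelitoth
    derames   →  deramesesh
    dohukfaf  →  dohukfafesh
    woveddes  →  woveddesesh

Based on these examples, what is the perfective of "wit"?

row and davaw both end in -w yet inflect differently (rwani, zudavawoth), so the final letter is not what conditions the rule; the number of vowels is.
"wit" has 1 vowel. The stems with 1 vowel (wis → wsani, row → rwani) delete the last vowel and add -ani.
The other patterns: stems with 2 vowels add zu- … -oth around the stem; stems with 3 vowels add -esh.
So wit → wtani.

wtani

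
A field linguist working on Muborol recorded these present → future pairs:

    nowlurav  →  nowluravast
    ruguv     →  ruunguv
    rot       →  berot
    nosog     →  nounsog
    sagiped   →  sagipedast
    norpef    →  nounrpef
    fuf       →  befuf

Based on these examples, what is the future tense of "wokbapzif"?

fuf and norpef both end in -f yet inflect differently (befuf, nounrpef), so the final letter is not what conditions the rule; the number of vowels is.
"wokbapzif" has 3 vowels. The stems with 3 vowels (sagiped → sagipedast, nowlurav → nowluravast) add -ast.
The other patterns: stems with 1 vowel add the prefix be-; stems with 2 vowels insert -un- after the first vowel.
So wokbapzif → wokbapzifast.

wokbapzifast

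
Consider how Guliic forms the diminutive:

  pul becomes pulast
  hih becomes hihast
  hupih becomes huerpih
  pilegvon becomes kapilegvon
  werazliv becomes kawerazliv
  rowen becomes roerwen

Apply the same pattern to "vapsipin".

hih and hupih both end in -h yet inflect differently (hihast, huerpih), so the final letter is not what conditions the rule; the number of vowels is.
"vapsipin" has 3 vowels. The stems with 3 vowels (pilegvon → kapilegvon, werazliv → kawerazliv) add the prefix ka-.
The other patterns: stems with 1 vowel add -ast; stems with 2 vowels insert -er- after the first vowel.
So vapsipin → kavapsipin.

kavapsipin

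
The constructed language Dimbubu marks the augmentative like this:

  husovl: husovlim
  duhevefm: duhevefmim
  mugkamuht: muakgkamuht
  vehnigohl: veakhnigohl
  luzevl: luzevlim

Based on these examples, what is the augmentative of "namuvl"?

vehnigohl and luzevl both end in -l yet inflect differently (veakhnigohl, luzevlim), so the final letter is not what conditions the rule; the second-to-last letter is.
"namuvl" has second-to-last letter 'v'. The stems whose second-to-last letter is 'v' (luzevl → luzevlim, husovl → husovlim) add -im.
So namuvl → namuvlim.

namuvlim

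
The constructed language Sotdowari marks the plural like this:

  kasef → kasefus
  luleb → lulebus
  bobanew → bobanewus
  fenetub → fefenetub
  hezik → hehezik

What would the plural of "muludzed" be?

muludzedus

luleb and fenetub both end in -b yet inflect differently (lulebus, fefenetub), so the final letter is not what conditions the rule; the last vowel is.
"muludzed" has last vowel 'e'. The stems whose last vowel is 'e' (kasef → kasefus, luleb → lulebus, bobanew → bobanewus) add -us.
So muludzed → muludzedus.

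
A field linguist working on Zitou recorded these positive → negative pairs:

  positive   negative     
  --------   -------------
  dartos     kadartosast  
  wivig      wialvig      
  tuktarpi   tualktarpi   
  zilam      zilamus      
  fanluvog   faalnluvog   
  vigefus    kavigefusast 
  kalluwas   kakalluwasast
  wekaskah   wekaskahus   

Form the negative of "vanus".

kavanusast

"vanus" ends in -s. The stems ending in -s (vigefus → kavigefusast, kalluwas → kakalluwasast, dartos → kadartosast) add ka- … -ast around the stem.
The other patterns: stems ending in -g or -i insert -al- after the first vowel; stems ending in -h or -m add -us.
So vanus → kavanusast.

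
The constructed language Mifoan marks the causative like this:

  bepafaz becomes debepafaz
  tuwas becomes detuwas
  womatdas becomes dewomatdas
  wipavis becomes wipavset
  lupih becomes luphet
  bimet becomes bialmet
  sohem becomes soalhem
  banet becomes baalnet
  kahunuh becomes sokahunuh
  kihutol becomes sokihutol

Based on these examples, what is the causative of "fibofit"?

fiboftet

"fibofit" has last vowel 'i'. The stems whose last vowel is 'i' (wipavis → wipavset, lupih → luphet) delete the last vowel and add -et.
So fibofit → fiboftet.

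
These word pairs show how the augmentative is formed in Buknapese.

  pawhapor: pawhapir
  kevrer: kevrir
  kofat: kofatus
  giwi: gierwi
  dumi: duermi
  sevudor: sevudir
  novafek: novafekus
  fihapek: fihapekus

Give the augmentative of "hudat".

kevrer and novafek both have last vowel 'e' yet inflect differently (kevrir, novafekus), so the last vowel is not what conditions the rule; the final letter is.
"hudat" ends in -t. The one such stem in the data (kofat → kofatus) adds -us, so the same rule applies.
So hudat → hudatus.

hudatus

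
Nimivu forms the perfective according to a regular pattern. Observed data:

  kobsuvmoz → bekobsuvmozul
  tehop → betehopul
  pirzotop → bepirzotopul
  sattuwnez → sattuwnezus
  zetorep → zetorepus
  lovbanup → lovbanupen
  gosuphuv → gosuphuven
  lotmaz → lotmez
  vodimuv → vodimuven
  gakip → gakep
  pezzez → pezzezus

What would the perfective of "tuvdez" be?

"tuvdez" has last vowel 'e'. The stems whose last vowel is 'e' (pezzez → pezzezus, zetorep → zetorepus, sattuwnez → sattuwnezus) add -us.
So tuvdez → tuvdezus.

tuvdezus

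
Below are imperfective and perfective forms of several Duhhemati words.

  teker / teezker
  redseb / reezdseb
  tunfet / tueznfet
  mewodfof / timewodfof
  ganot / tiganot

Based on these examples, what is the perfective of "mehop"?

timehop

tunfet and ganot both end in -t yet inflect differently (tueznfet, tiganot), so the final letter is not what conditions the rule; the last vowel is.
"mehop" has last vowel 'o'. The stems whose last vowel is 'o' (mewodfof → timewodfof, ganot → tiganot) add the prefix ti-.
So mehop → timehop.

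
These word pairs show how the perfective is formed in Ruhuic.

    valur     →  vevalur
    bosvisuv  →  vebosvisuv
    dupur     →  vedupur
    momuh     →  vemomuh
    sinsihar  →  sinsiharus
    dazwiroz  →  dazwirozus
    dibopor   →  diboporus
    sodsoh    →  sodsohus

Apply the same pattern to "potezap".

valur and sinsihar both end in -r yet inflect differently (vevalur, sinsiharus), so the final letter is not what conditions the rule; the last vowel is.
"potezap" has last vowel 'a'. The one such stem in the data (sinsihar → sinsiharus) adds -us, so the same rule applies.
The other pattern: stems whose last vowel is 'u' add the prefix ve-.
So potezap → potezapus.

potezapus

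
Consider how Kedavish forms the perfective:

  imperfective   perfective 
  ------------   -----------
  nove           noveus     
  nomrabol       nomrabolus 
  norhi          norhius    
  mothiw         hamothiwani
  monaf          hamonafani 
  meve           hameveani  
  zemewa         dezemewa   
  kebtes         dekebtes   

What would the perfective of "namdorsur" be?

namdorsurus

"namdorsur" begins with n-. The stems beginning with n- (nove → noveus, nomrabol → nomrabolus, norhi → norhius) add -us.
So namdorsur → namdorsurus.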